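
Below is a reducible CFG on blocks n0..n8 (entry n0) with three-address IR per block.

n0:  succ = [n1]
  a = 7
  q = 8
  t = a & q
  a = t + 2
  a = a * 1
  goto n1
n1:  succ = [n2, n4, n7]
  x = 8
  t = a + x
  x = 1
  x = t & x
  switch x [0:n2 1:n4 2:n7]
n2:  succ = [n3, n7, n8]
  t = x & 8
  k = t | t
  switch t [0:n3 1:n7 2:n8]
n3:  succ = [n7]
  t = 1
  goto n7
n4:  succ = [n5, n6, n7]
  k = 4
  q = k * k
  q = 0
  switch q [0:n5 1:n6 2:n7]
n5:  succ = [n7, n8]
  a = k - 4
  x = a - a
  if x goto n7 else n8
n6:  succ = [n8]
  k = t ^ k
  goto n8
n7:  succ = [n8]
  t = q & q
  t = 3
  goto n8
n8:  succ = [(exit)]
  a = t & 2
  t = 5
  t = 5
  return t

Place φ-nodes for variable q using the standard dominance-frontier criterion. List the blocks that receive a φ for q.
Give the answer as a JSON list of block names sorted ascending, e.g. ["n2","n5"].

Answer: ["n7", "n8"]

Analysis:
idom tree: n1←n0 n2←n1 n3←n2 n4←n1 n5←n4 n6←n4 n7←n1 n8←n1
Join-block Dom:
  n7: preds {n1,n2,n3,n4,n5}: {n0,n1} ∩ {n0,n1,n2} ∩ {n0,n1,n2,n3} ∩ {n0,n1,n4} ∩ {n0,n1,n4,n5} = {n0,n1}; idom=n1
  n8: preds {n2,n5,n6,n7}: {n0,n1,n2} ∩ {n0,n1,n4,n5} ∩ {n0,n1,n4,n6} ∩ {n0,n1,n7} = {n0,n1}; idom=n1

DF walk-up:
  join n7 pred n1: · stop@n1
  join n7 pred n2: n2 stop@n1
  join n7 pred n3: n3→n2 stop@n1
  join n7 pred n4: n4 stop@n1
  join n7 pred n5: n5→n4 stop@n1
  join n8 pred n2: n2 stop@n1
  join n8 pred n5: n5→n4 stop@n1
  join n8 pred n6: n6→n4 stop@n1
  join n8 pred n7: n7 stop@n1
  n0: DF=∅
  n1: DF=∅
  n2: DF={n7,n8}
  n3: DF={n7}
  n4: DF={n7,n8}
  n5: DF={n7,n8}
  n6: DF={n8}
  n7: DF={n8}
  n8: DF=∅

φ for q: defs {n0,n4}
  DF⁺ = {n7,n8}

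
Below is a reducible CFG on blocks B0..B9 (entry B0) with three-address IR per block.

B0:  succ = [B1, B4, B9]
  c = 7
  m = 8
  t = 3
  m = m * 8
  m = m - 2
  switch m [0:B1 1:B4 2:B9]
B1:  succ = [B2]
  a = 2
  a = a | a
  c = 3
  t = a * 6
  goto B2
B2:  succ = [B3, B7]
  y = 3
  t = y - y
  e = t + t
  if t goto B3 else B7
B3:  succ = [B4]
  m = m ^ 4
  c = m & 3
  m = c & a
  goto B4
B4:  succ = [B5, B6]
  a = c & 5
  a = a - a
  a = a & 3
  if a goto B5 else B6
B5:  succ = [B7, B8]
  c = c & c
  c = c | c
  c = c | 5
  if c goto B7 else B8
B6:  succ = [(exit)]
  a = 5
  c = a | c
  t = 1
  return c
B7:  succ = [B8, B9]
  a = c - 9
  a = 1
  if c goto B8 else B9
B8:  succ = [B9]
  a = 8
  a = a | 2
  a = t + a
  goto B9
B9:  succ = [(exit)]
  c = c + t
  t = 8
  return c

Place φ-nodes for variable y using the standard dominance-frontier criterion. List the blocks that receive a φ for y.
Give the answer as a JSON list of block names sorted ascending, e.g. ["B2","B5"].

idom tree: B1←B0 B2←B1 B3←B2 B4←B0 B5←B4 B6←B4 B7←B0 B8←B0 B9←B0
Dom at joins:
  B4: preds {B0,B3}: {B0} ∩ {B0,B1,B2,B3} = {B0}; idom=B0
  B7: preds {B2,B5}: {B0,B1,B2} ∩ {B0,B4,B5} = {B0}; idom=B0
  B8: preds {B5,B7}: {B0,B4,B5} ∩ {B0,B7} = {B0}; idom=B0
  B9: preds {B0,B7,B8}: {B0} ∩ {B0,B7} ∩ {B0,B8} = {B0}; idom=B0

Frontier:
  B4←B0: walk · to B0
  B4←B3: walk B3→B2→B1 to B0
  B7←B2: walk B2→B1 to B0
  B7←B5: walk B5→B4 to B0
  B8←B5: walk B5→B4 to B0
  B8←B7: walk B7 to B0
  B9←B0: walk · to B0
  B9←B7: walk B7 to B0
  B9←B8: walk B8 to B0
  B0: DF=∅
  B1: DF={B4,B7}
  B2: DF={B4,B7}
  B3: DF={B4}
  B4: DF={B7,B8}
  B5: DF={B7,B8}
  B6: DF=∅
  B7: DF={B8,B9}
  B8: DF={B9}
  B9: DF=∅

φ for y: defs {B2}
  DF⁺ = {B4,B7,B8,B9}

Answer: ["B4", "B7", "B8", "B9"]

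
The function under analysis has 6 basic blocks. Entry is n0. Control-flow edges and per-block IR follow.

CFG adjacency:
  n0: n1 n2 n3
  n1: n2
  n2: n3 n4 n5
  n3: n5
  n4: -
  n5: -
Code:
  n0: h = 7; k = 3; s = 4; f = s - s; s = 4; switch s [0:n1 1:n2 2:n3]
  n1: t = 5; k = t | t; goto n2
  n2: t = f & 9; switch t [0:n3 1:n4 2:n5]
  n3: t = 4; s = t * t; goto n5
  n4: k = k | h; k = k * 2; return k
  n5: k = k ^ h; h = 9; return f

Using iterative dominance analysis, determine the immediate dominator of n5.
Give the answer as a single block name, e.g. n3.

Answer: n0

Analysis:
idom tree: n1←n0 n2←n0 n3←n0 n4←n2 n5←n0
Dom at joins:
  n2: preds {n0,n1}: {n0} ∩ {n0,n1} = {n0}; idom=n0
  n3: preds {n0,n2}: {n0} ∩ {n0,n2} = {n0}; idom=n0
  n5: preds {n2,n3}: {n0,n2} ∩ {n0,n3} = {n0}; idom=n0

idom(n5) = n0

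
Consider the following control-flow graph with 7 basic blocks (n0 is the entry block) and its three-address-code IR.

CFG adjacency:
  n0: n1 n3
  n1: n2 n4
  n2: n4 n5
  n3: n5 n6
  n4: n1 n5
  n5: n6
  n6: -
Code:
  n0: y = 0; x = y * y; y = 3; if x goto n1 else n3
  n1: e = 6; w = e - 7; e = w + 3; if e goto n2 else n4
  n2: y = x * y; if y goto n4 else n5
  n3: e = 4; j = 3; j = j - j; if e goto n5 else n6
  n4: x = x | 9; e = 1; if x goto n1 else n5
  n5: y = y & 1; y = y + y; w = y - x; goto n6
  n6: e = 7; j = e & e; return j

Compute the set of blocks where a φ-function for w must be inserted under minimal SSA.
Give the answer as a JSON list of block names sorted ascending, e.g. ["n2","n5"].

Answer: ["n1", "n5", "n6"]

Derivation:
idom tree: n1←n0 n2←n1 n3←n0 n4←n1 n5←n0 n6←n0
Dom∩ at merges:
  n1: preds {n0,n4}: {n0} ∩ {n0,n1,n4} = {n0}; idom=n0
  n4: preds {n1,n2}: {n0,n1} ∩ {n0,n1,n2} = {n0,n1}; idom=n1
  n5: preds {n2,n3,n4}: {n0,n1,n2} ∩ {n0,n3} ∩ {n0,n1,n4} = {n0}; idom=n0
  n6: preds {n3,n5}: {n0,n3} ∩ {n0,n5} = {n0}; idom=n0

DF walk-up:
  n1←n0: walk · to n0
  n1←n4: walk n4→n1 to n0
  n4←n1: walk · to n1
  n4←n2: walk n2 to n1
  n5←n2: walk n2→n1 to n0
  n5←n3: walk n3 to n0
  n5←n4: walk n4→n1 to n0
  n6←n3: walk n3 to n0
  n6←n5: walk n5 to n0
  DF(n0)=∅
  DF(n1)={n1,n5}
  DF(n2)={n4,n5}
  DF(n3)={n5,n6}
  DF(n4)={n1,n5}
  DF(n5)={n6}
  DF(n6)=∅

φ for w: defs {n1,n5}
  DF⁺ = {n1,n5,n6}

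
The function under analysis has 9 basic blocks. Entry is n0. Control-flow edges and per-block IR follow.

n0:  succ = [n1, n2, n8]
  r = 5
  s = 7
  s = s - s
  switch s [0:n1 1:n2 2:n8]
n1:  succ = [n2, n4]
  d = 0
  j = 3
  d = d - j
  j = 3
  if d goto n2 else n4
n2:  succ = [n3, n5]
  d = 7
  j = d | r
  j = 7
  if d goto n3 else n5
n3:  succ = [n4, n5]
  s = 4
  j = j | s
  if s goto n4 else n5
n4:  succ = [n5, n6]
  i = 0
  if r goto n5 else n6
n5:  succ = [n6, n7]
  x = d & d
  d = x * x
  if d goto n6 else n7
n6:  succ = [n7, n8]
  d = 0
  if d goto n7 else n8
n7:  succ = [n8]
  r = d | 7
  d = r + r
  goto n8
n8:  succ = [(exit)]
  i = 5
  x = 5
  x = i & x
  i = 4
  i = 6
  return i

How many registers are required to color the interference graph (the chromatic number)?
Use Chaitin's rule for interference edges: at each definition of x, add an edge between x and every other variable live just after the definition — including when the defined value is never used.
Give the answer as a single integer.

def/use:
  n0 def {r,s} use ∅
  n1 def {d,j} use ∅
  n2 def {d,j} use {r}
  n3 def {j,s} use {j}
  n4 def {i} use {r}
  n5 def {d,x} use {d}
  n6 def {d} use ∅
  n7 def {d,r} use {d}
  n8 def {i,x} use ∅

Backward fixpoint:
  n0: in=∅ out={r}
  n1: in={r} out={d,r}
  n2: in={r} out={d,j,r}
  n3: in={d,j,r} out={d,r}
  n4: in={d,r} out={d}
  n5: in={d} out={d}
  n6: in=∅ out={d}
  n7: in={d} out=∅
  n8: in=∅ out=∅

Interfere edges:
  d↔{i,j,r,s}
  i↔{d,r,x}
  j↔{d,r,s}
  r↔{d,i,j,s}
  s↔{d,j,r}
  x↔{i}

Colouring:
  lower bound: {d,j,r,s} mutually conflict ⇒ χ ≥ 4
  4-colouring: R0={d,x}  R1={r}  R2={i,j}  R3={s}
  χ = 4

Answer: 4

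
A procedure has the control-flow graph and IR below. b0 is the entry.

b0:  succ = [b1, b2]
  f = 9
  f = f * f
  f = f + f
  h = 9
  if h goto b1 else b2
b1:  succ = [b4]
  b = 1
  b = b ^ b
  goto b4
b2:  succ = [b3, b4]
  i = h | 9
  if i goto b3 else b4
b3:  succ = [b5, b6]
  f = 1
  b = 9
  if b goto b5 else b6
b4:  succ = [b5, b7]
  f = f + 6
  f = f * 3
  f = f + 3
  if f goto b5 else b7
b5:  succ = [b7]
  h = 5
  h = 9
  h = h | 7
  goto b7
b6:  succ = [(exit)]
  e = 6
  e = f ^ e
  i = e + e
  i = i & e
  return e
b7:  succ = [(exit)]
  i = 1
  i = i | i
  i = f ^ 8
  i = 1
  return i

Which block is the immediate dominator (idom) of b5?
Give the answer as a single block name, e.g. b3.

Answer: b0

Derivation:
idom tree: b1←b0 b2←b0 b3←b2 b4←b0 b5←b0 b6←b3 b7←b0
Join-block Dom:
  b4: preds {b1,b2}: {b0,b1} ∩ {b0,b2} = {b0}; idom=b0
  b5: preds {b3,b4}: {b0,b2,b3} ∩ {b0,b4} = {b0}; idom=b0
  b7: preds {b4,b5}: {b0,b4} ∩ {b0,b5} = {b0}; idom=b0

idom(b5) = b0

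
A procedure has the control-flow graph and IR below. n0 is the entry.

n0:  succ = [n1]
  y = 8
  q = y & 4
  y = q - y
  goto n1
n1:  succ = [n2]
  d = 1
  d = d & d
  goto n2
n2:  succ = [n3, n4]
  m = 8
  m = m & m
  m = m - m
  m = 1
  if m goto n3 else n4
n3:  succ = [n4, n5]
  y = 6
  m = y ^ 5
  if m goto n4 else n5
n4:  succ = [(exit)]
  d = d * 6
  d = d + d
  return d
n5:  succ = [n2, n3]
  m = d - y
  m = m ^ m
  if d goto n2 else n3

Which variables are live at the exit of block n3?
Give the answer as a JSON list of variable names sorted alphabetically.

Answer: ["d", "y"]

Analysis:
def/use:
  n0 def {q,y} use ∅
  n1 def {d} use ∅
  n2 def {m} use ∅
  n3 def {m,y} use ∅
  n4 def {d} use {d}
  n5 def {m} use {d,y}

Liveness:
  n0 li=∅ lo=∅
  n1 li=∅ lo={d}
  n2 li={d} lo={d}
  n3 li={d} lo={d,y}
  n4 li={d} lo=∅
  n5 li={d,y} lo={d}

live-out(n3) = ["d", "y"]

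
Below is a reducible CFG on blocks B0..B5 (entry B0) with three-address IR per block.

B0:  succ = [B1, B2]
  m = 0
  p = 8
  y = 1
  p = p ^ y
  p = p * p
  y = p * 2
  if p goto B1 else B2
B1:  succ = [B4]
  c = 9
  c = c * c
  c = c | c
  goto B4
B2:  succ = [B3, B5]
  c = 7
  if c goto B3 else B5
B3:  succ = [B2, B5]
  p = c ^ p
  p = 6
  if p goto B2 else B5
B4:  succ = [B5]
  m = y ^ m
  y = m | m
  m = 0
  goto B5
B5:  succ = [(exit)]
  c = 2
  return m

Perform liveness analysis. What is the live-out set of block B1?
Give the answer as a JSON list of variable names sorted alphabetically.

Answer: ["m", "y"]

Working:
Per-block:
  B0: {m,p,y} / ∅
  B1: {c} / ∅
  B2: {c} / ∅
  B3: {p} / {c,p}
  B4: {m,y} / {m,y}
  B5: {c} / {m}

Backward fixpoint:
  live B0: ∅→{m,p,y}
  live B1: {m,y}→{m,y}
  live B2: {m,p}→{c,m,p}
  live B3: {c,m,p}→{m,p}
  live B4: {m,y}→{m}
  live B5: {m}→∅

live-out(B1) = ["m", "y"]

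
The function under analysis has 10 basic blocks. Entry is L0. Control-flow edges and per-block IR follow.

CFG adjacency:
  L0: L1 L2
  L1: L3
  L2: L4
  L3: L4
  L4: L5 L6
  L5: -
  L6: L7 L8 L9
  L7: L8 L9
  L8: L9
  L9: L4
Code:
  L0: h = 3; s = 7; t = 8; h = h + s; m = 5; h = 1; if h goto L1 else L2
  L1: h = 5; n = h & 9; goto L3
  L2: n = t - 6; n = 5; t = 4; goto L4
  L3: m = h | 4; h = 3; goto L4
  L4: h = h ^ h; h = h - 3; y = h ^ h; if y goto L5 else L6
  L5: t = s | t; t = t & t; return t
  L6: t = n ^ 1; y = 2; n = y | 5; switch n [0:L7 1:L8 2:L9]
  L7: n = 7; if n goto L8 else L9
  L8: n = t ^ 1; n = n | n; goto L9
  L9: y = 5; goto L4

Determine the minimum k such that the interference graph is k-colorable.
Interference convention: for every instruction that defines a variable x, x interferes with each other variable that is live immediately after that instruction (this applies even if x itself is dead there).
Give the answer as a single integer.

Answer: 5

Analysis:
Block summaries:
  L0: {h,m,s,t} / ∅
  L1: {h,n} / ∅
  L2: {n,t} / {t}
  L3: {h,m} / {h}
  L4: {h,y} / {h}
  L5: {t} / {s,t}
  L6: {n,t,y} / {n}
  L7: {n} / ∅
  L8: {n} / {t}
  L9: {y} / ∅

Live sets:
  L0: in=∅ out={h,s,t}
  L1: in={s,t} out={h,n,s,t}
  L2: in={h,s,t} out={h,n,s,t}
  L3: in={h,n,s,t} out={h,n,s,t}
  L4: in={h,n,s,t} out={h,n,s,t}
  L5: in={s,t} out=∅
  L6: in={h,n,s} out={h,n,s,t}
  L7: in={h,s,t} out={h,n,s,t}
  L8: in={h,s,t} out={h,n,s,t}
  L9: in={h,n,s,t} out={h,n,s,t}

Conflict graph:
  h↔{n,s,t,y}
  m↔{n,s,t}
  n↔{h,m,s,t,y}
  s↔{h,m,n,t,y}
  t↔{h,m,n,s,y}
  y↔{h,n,s,t}

Colouring:
  lower bound: {h,n,s,t,y} mutually conflict ⇒ χ ≥ 5
  5-colouring: r0={n}  r1={s}  r2={t}  r3={h,m}  r4={y}
  χ = 5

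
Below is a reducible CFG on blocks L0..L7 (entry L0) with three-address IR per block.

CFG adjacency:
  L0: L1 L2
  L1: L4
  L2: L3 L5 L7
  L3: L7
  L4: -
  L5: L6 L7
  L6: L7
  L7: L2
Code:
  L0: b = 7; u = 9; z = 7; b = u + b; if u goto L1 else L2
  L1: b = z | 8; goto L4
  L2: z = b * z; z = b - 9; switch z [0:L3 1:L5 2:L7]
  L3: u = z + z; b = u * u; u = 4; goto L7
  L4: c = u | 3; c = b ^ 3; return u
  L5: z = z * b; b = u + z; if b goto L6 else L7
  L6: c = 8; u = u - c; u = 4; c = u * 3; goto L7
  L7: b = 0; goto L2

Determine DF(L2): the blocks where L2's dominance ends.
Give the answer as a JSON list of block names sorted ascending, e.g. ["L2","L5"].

idom tree: L1←L0 L2←L0 L3←L2 L4←L1 L5←L2 L6←L5 L7←L2
Dom at joins:
  L2: preds {L0,L7}: {L0} ∩ {L0,L2,L7} = {L0}; idom=L0
  L7: preds {L2,L3,L5,L6}: {L0,L2} ∩ {L0,L2,L3} ∩ {L0,L2,L5} ∩ {L0,L2,L5,L6} = {L0,L2}; idom=L2

DF walk-up:
  L2←L0: walk · to L0
  L2←L7: walk L7→L2 to L0
  L7←L2: walk · to L2
  L7←L3: walk L3 to L2
  L7←L5: walk L5 to L2
  L7←L6: walk L6→L5 to L2
  L0: DF=∅
  L1: DF=∅
  L2: DF={L2}
  L3: DF={L7}
  L4: DF=∅
  L5: DF={L7}
  L6: DF={L7}
  L7: DF={L2}

DF(L2) = ["L2"]

Answer: ["L2"]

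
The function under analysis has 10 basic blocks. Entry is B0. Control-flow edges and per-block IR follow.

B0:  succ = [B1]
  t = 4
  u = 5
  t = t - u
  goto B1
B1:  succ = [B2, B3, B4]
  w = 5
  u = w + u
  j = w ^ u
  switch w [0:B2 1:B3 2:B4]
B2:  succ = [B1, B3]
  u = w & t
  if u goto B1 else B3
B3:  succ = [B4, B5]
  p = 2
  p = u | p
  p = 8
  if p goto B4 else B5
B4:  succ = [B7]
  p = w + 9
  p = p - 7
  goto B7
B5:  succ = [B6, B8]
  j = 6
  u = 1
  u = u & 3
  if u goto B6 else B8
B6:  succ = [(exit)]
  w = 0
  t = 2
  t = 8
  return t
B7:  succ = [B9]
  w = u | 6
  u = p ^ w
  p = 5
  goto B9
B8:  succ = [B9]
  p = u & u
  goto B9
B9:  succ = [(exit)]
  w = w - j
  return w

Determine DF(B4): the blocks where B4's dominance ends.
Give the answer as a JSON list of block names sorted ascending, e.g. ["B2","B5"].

Answer: ["B9"]

Derivation:
idom tree: B1←B0 B2←B1 B3←B1 B4←B1 B5←B3 B6←B5 B7←B4 B8←B5 B9←B1
Join-block Dom:
  B1: preds {B0,B2}: {B0} ∩ {B0,B1,B2} = {B0}; idom=B0
  B3: preds {B1,B2}: {B0,B1} ∩ {B0,B1,B2} = {B0,B1}; idom=B1
  B4: preds {B1,B3}: {B0,B1} ∩ {B0,B1,B3} = {B0,B1}; idom=B1
  B9: preds {B7,B8}: {B0,B1,B4,B7} ∩ {B0,B1,B3,B5,B8} = {B0,B1}; idom=B1

DF walk-up:
  B1←B0: walk · to B0
  B1←B2: walk B2→B1 to B0
  B3←B1: walk · to B1
  B3←B2: walk B2 to B1
  B4←B1: walk · to B1
  B4←B3: walk B3 to B1
  B9←B7: walk B7→B4 to B1
  B9←B8: walk B8→B5→B3 to B1
  B0 → ∅
  B1 → {B1}
  B2 → {B1,B3}
  B3 → {B4,B9}
  B4 → {B9}
  B5 → {B9}
  B6 → ∅
  B7 → {B9}
  B8 → {B9}
  B9 → ∅

DF(B4) = ["B9"]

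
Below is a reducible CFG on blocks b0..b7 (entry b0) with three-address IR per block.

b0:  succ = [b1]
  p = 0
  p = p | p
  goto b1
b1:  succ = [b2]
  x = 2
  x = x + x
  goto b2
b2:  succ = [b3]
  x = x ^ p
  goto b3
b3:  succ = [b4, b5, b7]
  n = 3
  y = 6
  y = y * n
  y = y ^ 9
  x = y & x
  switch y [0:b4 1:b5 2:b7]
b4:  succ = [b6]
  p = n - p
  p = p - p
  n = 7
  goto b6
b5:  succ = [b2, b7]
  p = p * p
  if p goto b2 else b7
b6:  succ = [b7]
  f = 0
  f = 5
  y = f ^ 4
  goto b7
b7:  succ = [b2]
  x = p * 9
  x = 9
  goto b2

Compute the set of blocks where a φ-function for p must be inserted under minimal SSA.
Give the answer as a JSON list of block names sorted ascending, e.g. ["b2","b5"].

idom tree: b1←b0 b2←b1 b3←b2 b4←b3 b5←b3 b6←b4 b7←b3
Dom at joins:
  b2: preds {b1,b5,b7}: {b0,b1} ∩ {b0,b1,b2,b3,b5} ∩ {b0,b1,b2,b3,b7} = {b0,b1}; idom=b1
  b7: preds {b3,b5,b6}: {b0,b1,b2,b3} ∩ {b0,b1,b2,b3,b5} ∩ {b0,b1,b2,b3,b4,b6} = {b0,b1,b2,b3}; idom=b3

Frontier:
  b2←b1: walk · to b1
  b2←b5: walk b5→b3→b2 to b1
  b2←b7: walk b7→b3→b2 to b1
  b7←b3: walk · to b3
  b7←b5: walk b5 to b3
  b7←b6: walk b6→b4 to b3
  DF(b0)=∅
  DF(b1)=∅
  DF(b2)={b2}
  DF(b3)={b2}
  DF(b4)={b7}
  DF(b5)={b2,b7}
  DF(b6)={b7}
  DF(b7)={b2}

φ for p: defs {b0,b4,b5}
  DF⁺ = {b2,b7}

Answer: ["b2", "b7"]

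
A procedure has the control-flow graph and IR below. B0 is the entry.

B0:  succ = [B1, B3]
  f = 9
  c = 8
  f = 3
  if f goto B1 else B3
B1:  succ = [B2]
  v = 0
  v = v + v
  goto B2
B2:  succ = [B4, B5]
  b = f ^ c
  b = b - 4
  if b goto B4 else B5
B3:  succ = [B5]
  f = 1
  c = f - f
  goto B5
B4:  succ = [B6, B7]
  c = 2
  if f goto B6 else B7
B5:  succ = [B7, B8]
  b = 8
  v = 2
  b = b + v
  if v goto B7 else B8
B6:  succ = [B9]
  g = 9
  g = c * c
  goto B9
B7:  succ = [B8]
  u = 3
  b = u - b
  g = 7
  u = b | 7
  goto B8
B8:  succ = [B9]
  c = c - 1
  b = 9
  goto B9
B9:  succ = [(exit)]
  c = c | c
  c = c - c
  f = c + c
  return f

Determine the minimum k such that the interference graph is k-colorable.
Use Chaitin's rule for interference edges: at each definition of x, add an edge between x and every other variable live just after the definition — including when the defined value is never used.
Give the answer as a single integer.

Answer: 4

Analysis:
def/use:
  B0: {c,f} / ∅
  B1: {v} / ∅
  B2: {b} / {c,f}
  B3: {c,f} / ∅
  B4: {c} / {f}
  B5: {b,v} / ∅
  B6: {g} / {c}
  B7: {b,g,u} / {b}
  B8: {b,c} / {c}
  B9: {c,f} / {c}

Liveness:
  B0: in=∅ out={c,f}
  B1: in={c,f} out={c,f}
  B2: in={c,f} out={b,c,f}
  B3: in=∅ out={c}
  B4: in={b,f} out={b,c}
  B5: in={c} out={b,c}
  B6: in={c} out={c}
  B7: in={b,c} out={c}
  B8: in={c} out={c}
  B9: in={c} out=∅

Conflict graph:
  b — {c,f,g,u,v}
  c — {b,f,g,u,v}
  f — {b,c,v}
  g — {b,c}
  u — {b,c}
  v — {b,c,f}

Chromatic number:
  clique {b,c,f,v} ⇒ need ≥ 4
  4-colouring: r0={b}  r1={c}  r2={f,g,u}  r3={v}
  χ = 4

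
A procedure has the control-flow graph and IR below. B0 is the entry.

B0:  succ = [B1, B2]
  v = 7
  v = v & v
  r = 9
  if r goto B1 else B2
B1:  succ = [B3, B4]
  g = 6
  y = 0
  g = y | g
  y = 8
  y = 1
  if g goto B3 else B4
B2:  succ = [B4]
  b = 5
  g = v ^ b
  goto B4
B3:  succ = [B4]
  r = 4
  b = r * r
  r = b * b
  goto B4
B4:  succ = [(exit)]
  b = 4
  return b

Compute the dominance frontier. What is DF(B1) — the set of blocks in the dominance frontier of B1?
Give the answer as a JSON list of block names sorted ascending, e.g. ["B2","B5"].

idom tree: B1←B0 B2←B0 B3←B1 B4←B0
Dom∩ at merges:
  B4: preds {B1,B2,B3}: {B0,B1} ∩ {B0,B2} ∩ {B0,B1,B3} = {B0}; idom=B0

DF walk-up:
  join B4 pred B1: B1 stop@B0
  join B4 pred B2: B2 stop@B0
  join B4 pred B3: B3→B1 stop@B0
  DF(B0)=∅
  DF(B1)={B4}
  DF(B2)={B4}
  DF(B3)={B4}
  DF(B4)=∅

DF(B1) = ["B4"]

Answer: ["B4"]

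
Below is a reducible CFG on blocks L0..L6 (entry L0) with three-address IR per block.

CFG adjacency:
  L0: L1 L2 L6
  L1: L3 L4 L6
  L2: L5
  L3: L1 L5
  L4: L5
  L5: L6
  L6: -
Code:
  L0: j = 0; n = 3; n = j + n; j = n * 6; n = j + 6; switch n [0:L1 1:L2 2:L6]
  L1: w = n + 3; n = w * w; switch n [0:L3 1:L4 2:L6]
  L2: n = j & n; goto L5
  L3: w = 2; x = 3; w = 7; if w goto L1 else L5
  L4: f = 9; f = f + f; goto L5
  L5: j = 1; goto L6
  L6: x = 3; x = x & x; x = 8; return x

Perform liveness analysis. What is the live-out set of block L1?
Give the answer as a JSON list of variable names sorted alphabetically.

Answer: ["n"]

Analysis:
def/use:
  L0: def={j,n} ue=∅
  L1: def={n,w} ue={n}
  L2: def={n} ue={j,n}
  L3: def={w,x} ue=∅
  L4: def={f} ue=∅
  L5: def={j} ue=∅
  L6: def={x} ue=∅

Backward fixpoint:
  L0 li=∅ lo={j,n}
  L1 li={n} lo={n}
  L2 li={j,n} lo=∅
  L3 li={n} lo={n}
  L4 li=∅ lo=∅
  L5 li=∅ lo=∅
  L6 li=∅ lo=∅

live-out(L1) = ["n"]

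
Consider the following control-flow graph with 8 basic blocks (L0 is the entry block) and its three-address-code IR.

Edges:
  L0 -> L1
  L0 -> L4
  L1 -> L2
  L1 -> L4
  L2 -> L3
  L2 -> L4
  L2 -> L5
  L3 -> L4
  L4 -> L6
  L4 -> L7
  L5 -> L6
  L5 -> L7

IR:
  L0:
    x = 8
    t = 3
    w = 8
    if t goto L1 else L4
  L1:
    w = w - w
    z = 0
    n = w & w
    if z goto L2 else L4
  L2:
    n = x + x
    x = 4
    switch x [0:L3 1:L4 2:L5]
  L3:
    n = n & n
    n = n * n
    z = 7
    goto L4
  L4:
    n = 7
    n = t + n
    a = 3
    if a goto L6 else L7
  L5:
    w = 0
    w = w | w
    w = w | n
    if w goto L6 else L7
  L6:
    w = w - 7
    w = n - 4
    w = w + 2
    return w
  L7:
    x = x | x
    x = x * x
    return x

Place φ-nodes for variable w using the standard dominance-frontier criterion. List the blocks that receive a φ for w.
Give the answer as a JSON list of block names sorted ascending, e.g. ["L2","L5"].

idom tree: L1←L0 L2←L1 L3←L2 L4←L0 L5←L2 L6←L0 L7←L0
Join-block Dom:
  L4: preds {L0,L1,L2,L3}: {L0} ∩ {L0,L1} ∩ {L0,L1,L2} ∩ {L0,L1,L2,L3} = {L0}; idom=L0
  L6: preds {L4,L5}: {L0,L4} ∩ {L0,L1,L2,L5} = {L0}; idom=L0
  L7: preds {L4,L5}: {L0,L4} ∩ {L0,L1,L2,L5} = {L0}; idom=L0

Frontier:
  L4←L0: walk · to L0
  L4←L1: walk L1 to L0
  L4←L2: walk L2→L1 to L0
  L4←L3: walk L3→L2→L1 to L0
  L6←L4: walk L4 to L0
  L6←L5: walk L5→L2→L1 to L0
  L7←L4: walk L4 to L0
  L7←L5: walk L5→L2→L1 to L0
  L0 → ∅
  L1 → {L4,L6,L7}
  L2 → {L4,L6,L7}
  L3 → {L4}
  L4 → {L6,L7}
  L5 → {L6,L7}
  L6 → ∅
  L7 → ∅

φ for w: defs {L0,L1,L5,L6}
  DF⁺ = {L4,L6,L7}

Answer: ["L4", "L6", "L7"]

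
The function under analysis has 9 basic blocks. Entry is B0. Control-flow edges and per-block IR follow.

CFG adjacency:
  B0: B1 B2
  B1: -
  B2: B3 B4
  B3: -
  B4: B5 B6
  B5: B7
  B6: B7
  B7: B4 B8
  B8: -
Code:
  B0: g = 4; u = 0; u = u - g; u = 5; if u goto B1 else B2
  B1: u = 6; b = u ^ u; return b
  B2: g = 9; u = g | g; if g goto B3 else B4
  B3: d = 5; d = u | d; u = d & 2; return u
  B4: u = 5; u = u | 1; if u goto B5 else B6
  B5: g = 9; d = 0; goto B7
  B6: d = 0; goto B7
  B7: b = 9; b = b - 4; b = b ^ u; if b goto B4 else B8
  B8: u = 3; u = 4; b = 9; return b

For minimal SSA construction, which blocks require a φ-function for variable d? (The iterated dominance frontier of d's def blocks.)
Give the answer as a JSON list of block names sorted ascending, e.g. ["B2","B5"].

idom tree: B1←B0 B2←B0 B3←B2 B4←B2 B5←B4 B6←B4 B7←B4 B8←B7
Dom∩ at merges:
  B4: preds {B2,B7}: {B0,B2} ∩ {B0,B2,B4,B7} = {B0,B2}; idom=B2
  B7: preds {B5,B6}: {B0,B2,B4,B5} ∩ {B0,B2,B4,B6} = {B0,B2,B4}; idom=B4

DF derivation:
  join B4 pred B2: · stop@B2
  join B4 pred B7: B7→B4 stop@B2
  join B7 pred B5: B5 stop@B4
  join B7 pred B6: B6 stop@B4
  B0 → ∅
  B1 → ∅
  B2 → ∅
  B3 → ∅
  B4 → {B4}
  B5 → {B7}
  B6 → {B7}
  B7 → {B4}
  B8 → ∅

φ for d: defs {B3,B5,B6}
  DF⁺ = {B4,B7}

Answer: ["B4", "B7"]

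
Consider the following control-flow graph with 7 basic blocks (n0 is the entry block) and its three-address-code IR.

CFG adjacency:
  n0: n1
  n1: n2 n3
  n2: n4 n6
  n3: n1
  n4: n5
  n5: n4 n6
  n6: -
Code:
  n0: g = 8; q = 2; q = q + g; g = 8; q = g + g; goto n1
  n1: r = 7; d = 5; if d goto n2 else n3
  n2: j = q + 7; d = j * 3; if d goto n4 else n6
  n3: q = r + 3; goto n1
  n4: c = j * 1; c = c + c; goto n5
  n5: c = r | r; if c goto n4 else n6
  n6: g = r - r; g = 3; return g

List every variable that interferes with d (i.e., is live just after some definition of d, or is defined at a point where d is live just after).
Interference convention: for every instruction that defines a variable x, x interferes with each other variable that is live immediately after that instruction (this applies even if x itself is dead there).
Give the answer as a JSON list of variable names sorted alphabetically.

Answer: ["j", "q", "r"]

Working:
def/use:
  n0: {g,q} / ∅
  n1: {d,r} / ∅
  n2: {d,j} / {q}
  n3: {q} / {r}
  n4: {c} / {j}
  n5: {c} / {r}
  n6: {g} / {r}

Backward fixpoint:
  live n0: ∅→{q}
  live n1: {q}→{q,r}
  live n2: {q,r}→{j,r}
  live n3: {r}→{q}
  live n4: {j,r}→{j,r}
  live n5: {j,r}→{j,r}
  live n6: {r}→∅

Interference:
  c: {j,r}
  d: {j,q,r}
  g: {q}
  j: {c,d,r}
  q: {d,g,r}
  r: {c,d,j,q}

N(d) = ["j", "q", "r"]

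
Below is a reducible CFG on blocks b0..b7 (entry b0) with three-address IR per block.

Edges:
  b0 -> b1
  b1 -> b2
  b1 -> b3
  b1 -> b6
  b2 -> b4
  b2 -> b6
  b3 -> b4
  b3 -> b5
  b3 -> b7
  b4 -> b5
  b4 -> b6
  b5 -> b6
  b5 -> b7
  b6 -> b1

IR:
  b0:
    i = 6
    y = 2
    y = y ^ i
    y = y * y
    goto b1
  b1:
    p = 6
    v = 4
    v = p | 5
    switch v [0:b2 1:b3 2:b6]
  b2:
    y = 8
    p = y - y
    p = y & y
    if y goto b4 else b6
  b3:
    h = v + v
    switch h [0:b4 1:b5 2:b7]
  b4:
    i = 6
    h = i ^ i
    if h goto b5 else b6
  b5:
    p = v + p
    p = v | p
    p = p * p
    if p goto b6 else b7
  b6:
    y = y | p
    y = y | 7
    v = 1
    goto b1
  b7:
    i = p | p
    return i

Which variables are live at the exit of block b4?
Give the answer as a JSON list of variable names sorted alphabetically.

Block summaries:
  b0 def {i,y} use ∅
  b1 def {p,v} use ∅
  b2 def {p,y} use ∅
  b3 def {h} use {v}
  b4 def {h,i} use ∅
  b5 def {p} use {p,v}
  b6 def {v,y} use {p,y}
  b7 def {i} use {p}

Liveness:
  b0: in=∅ out={y}
  b1: in={y} out={p,v,y}
  b2: in={v} out={p,v,y}
  b3: in={p,v,y} out={p,v,y}
  b4: in={p,v,y} out={p,v,y}
  b5: in={p,v,y} out={p,y}
  b6: in={p,y} out={y}
  b7: in={p} out=∅

live-out(b4) = ["p", "v", "y"]

Answer: ["p", "v", "y"]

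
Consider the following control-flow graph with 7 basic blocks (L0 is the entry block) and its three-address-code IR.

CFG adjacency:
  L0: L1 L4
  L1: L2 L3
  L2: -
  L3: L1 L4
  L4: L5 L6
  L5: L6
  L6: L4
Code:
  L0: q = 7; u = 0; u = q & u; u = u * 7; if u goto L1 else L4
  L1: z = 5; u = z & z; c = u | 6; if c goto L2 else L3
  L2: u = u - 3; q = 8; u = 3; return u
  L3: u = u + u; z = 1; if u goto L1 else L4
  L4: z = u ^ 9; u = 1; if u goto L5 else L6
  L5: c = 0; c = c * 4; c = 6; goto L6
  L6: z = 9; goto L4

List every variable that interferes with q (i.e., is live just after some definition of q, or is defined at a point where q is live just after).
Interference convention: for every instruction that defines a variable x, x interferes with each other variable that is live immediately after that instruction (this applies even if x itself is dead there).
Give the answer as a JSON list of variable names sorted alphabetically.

Answer: ["u"]

Working:
Per-block:
  L0: {q,u} / ∅
  L1: {c,u,z} / ∅
  L2: {q,u} / {u}
  L3: {u,z} / {u}
  L4: {u,z} / {u}
  L5: {c} / ∅
  L6: {z} / ∅

Liveness:
  L0: in=∅ out={u}
  L1: in=∅ out={u}
  L2: in={u} out=∅
  L3: in={u} out={u}
  L4: in={u} out={u}
  L5: in={u} out={u}
  L6: in={u} out={u}

Interference:
  c — {u}
  q — {u}
  u — {c,q,z}
  z — {u}

N(q) = ["u"]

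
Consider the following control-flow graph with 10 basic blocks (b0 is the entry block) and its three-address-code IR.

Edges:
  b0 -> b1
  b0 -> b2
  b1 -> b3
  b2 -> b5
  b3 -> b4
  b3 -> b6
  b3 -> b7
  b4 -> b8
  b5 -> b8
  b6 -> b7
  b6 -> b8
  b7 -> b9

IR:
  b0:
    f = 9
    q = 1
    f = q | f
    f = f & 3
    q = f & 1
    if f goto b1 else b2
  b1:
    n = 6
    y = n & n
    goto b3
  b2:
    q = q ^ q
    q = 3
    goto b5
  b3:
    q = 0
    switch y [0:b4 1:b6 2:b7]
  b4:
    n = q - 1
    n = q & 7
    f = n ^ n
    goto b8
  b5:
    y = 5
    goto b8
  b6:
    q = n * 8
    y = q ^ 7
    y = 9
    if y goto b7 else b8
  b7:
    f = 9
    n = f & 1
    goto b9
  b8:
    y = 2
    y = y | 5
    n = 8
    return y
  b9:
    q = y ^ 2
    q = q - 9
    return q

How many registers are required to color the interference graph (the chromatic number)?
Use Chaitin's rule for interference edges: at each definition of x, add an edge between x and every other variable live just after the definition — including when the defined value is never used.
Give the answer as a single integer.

def/use:
  b0: {f,q} / ∅
  b1: {n,y} / ∅
  b2: {q} / {q}
  b3: {q} / {y}
  b4: {f,n} / {q}
  b5: {y} / ∅
  b6: {q,y} / {n}
  b7: {f,n} / ∅
  b8: {n,y} / ∅
  b9: {q} / {y}

Liveness:
  b0: in=∅ out={q}
  b1: in=∅ out={n,y}
  b2: in={q} out=∅
  b3: in={n,y} out={n,q,y}
  b4: in={q} out=∅
  b5: in=∅ out=∅
  b6: in={n} out={y}
  b7: in={y} out={y}
  b8: in=∅ out=∅
  b9: in={y} out=∅

Interference:
  f↔{q,y}
  n↔{q,y}
  q↔{f,n,y}
  y↔{f,n,q}

Chromatic number:
  clique {f,q,y} ⇒ need ≥ 3
  assign f→R2 n→R2 q→R0 y→R1 — no edge inside a register ⇒ χ ≤ 3
  χ = 3

Answer: 3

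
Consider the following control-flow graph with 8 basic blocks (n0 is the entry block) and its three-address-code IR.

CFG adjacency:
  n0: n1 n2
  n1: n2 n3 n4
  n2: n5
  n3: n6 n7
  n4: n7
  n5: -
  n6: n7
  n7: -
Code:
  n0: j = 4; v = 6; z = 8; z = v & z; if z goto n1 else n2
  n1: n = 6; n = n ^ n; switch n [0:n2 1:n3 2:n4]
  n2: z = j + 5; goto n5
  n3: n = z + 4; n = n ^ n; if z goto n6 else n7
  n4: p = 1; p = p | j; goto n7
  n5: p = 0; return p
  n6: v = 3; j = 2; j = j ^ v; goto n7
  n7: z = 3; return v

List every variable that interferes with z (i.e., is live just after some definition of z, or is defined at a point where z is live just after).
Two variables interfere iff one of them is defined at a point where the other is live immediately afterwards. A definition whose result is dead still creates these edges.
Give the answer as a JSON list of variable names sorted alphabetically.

Block summaries:
  n0 def {j,v,z} use ∅
  n1 def {n} use ∅
  n2 def {z} use {j}
  n3 def {n} use {z}
  n4 def {p} use {j}
  n5 def {p} use ∅
  n6 def {j,v} use ∅
  n7 def {z} use {v}

Backward fixpoint:
  n0 li=∅ lo={j,v,z}
  n1 li={j,v,z} lo={j,v,z}
  n2 li={j} lo=∅
  n3 li={v,z} lo={v}
  n4 li={j,v} lo={v}
  n5 li=∅ lo=∅
  n6 li=∅ lo={v}
  n7 li={v} lo=∅

Interference:
  j: {n,p,v,z}
  n: {j,v,z}
  p: {j,v}
  v: {j,n,p,z}
  z: {j,n,v}

N(z) = ["j", "n", "v"]

Answer: ["j", "n", "v"]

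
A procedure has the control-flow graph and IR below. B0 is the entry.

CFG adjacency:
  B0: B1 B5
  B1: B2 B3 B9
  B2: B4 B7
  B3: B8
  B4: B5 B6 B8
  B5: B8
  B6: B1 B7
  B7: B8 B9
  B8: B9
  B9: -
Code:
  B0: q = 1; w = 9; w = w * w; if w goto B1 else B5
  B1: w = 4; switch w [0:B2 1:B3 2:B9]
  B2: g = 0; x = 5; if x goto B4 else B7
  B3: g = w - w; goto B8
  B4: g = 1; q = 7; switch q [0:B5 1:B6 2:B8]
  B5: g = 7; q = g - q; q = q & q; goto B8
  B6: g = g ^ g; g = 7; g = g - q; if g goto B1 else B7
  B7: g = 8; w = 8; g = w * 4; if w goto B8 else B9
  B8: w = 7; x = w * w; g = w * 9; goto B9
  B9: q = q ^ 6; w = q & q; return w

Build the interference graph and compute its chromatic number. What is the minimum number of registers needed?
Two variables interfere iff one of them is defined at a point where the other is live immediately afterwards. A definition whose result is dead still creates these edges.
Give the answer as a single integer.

Answer: 3

Working:
Block summaries:
  B0: def={q,w} ue=∅
  B1: def={w} ue=∅
  B2: def={g,x} ue=∅
  B3: def={g} ue={w}
  B4: def={g,q} ue=∅
  B5: def={g,q} ue={q}
  B6: def={g} ue={g,q}
  B7: def={g,w} ue=∅
  B8: def={g,w,x} ue=∅
  B9: def={q,w} ue={q}

Liveness:
  B0 li=∅ lo={q}
  B1 li={q} lo={q,w}
  B2 li={q} lo={q}
  B3 li={q,w} lo={q}
  B4 li=∅ lo={g,q}
  B5 li={q} lo={q}
  B6 li={g,q} lo={q}
  B7 li={q} lo={q}
  B8 li={q} lo={q}
  B9 li={q} lo=∅

Interference:
  g↔{q,w}
  q↔{g,w,x}
  w↔{g,q,x}
  x↔{q,w}

Registers:
  {g,q,w} pairwise interfere (3-clique) ⇒ χ ≥ 3
  3-colouring: r0={q}  r1={w}  r2={g,x}
  χ = 3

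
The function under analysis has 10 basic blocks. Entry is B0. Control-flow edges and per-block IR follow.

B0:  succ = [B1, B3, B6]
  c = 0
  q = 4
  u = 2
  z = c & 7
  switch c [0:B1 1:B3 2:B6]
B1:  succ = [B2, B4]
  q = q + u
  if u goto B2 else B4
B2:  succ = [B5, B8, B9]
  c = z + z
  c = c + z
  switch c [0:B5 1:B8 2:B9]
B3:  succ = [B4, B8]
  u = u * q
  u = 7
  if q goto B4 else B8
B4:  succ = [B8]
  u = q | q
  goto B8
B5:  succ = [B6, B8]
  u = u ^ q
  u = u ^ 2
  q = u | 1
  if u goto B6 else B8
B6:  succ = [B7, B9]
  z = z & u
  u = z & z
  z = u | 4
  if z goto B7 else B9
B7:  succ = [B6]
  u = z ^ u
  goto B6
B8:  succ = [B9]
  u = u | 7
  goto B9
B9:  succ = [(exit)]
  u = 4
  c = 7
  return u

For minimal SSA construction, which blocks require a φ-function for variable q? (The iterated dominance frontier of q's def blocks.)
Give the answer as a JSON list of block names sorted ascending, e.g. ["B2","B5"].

idom tree: B1←B0 B2←B1 B3←B0 B4←B0 B5←B2 B6←B0 B7←B6 B8←B0 B9←B0
Dom at joins:
  B4: preds {B1,B3}: {B0,B1} ∩ {B0,B3} = {B0}; idom=B0
  B6: preds {B0,B5,B7}: {B0} ∩ {B0,B1,B2,B5} ∩ {B0,B6,B7} = {B0}; idom=B0
  B8: preds {B2,B3,B4,B5}: {B0,B1,B2} ∩ {B0,B3} ∩ {B0,B4} ∩ {B0,B1,B2,B5} = {B0}; idom=B0
  B9: preds {B2,B6,B8}: {B0,B1,B2} ∩ {B0,B6} ∩ {B0,B8} = {B0}; idom=B0

DF walk-up:
  join B4 pred B1: B1 stop@B0
  join B4 pred B3: B3 stop@B0
  join B6 pred B0: · stop@B0
  join B6 pred B5: B5→B2→B1 stop@B0
  join B6 pred B7: B7→B6 stop@B0
  join B8 pred B2: B2→B1 stop@B0
  join B8 pred B3: B3 stop@B0
  join B8 pred B4: B4 stop@B0
  join B8 pred B5: B5→B2→B1 stop@B0
  join B9 pred B2: B2→B1 stop@B0
  join B9 pred B6: B6 stop@B0
  join B9 pred B8: B8 stop@B0
  B0: DF=∅
  B1: DF={B4,B6,B8,B9}
  B2: DF={B6,B8,B9}
  B3: DF={B4,B8}
  B4: DF={B8}
  B5: DF={B6,B8}
  B6: DF={B6,B9}
  B7: DF={B6}
  B8: DF={B9}
  B9: DF=∅

φ for q: defs {B0,B1,B5}
  DF⁺ = {B4,B6,B8,B9}

Answer: ["B4", "B6", "B8", "B9"]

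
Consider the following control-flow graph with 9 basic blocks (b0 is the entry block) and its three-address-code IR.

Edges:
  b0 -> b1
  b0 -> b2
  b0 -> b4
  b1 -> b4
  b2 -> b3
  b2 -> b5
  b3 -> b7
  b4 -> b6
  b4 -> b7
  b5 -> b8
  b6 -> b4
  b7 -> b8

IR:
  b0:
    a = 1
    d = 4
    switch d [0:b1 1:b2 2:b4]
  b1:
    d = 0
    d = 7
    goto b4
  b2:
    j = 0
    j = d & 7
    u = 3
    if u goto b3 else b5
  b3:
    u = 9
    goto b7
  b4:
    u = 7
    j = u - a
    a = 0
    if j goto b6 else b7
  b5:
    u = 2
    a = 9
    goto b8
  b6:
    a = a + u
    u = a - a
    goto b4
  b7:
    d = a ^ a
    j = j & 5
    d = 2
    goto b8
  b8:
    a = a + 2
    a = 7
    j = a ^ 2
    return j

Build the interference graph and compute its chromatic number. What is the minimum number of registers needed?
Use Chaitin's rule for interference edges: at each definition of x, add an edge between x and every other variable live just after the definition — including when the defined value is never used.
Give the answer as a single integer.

Per-block:
  b0: {a,d} / ∅
  b1: {d} / ∅
  b2: {j,u} / {d}
  b3: {u} / ∅
  b4: {a,j,u} / {a}
  b5: {a,u} / ∅
  b6: {a,u} / {a,u}
  b7: {d,j} / {a,j}
  b8: {a,j} / {a}

Liveness:
  live b0: ∅→{a,d}
  live b1: {a}→{a}
  live b2: {a,d}→{a,j}
  live b3: {a,j}→{a,j}
  live b4: {a}→{a,j,u}
  live b5: ∅→{a}
  live b6: {a,u}→{a}
  live b7: {a,j}→{a}
  live b8: {a}→∅

Interference:
  a↔{d,j,u}
  d↔{a,j}
  j↔{a,d,u}
  u↔{a,j}

Chromatic number:
  clique {a,d,j} ⇒ need ≥ 3
  assign a→r0 d→r2 j→r1 u→r2 — no edge inside a register ⇒ χ ≤ 3
  χ = 3

Answer: 3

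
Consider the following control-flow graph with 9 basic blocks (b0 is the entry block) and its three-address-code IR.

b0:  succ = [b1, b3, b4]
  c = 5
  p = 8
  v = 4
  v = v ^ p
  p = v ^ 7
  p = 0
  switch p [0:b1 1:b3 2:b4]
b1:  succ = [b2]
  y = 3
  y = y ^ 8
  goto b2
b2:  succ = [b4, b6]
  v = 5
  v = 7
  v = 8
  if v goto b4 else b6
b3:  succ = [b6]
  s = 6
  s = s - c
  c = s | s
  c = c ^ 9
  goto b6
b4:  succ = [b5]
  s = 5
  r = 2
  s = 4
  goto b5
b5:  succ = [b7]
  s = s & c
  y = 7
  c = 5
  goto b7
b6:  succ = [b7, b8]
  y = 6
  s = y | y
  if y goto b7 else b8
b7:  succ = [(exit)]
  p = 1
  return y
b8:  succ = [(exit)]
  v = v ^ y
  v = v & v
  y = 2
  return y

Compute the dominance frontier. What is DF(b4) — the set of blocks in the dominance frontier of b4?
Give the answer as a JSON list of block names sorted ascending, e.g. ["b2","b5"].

idom tree: b1←b0 b2←b1 b3←b0 b4←b0 b5←b4 b6←b0 b7←b0 b8←b6
Dom at joins:
  b4: preds {b0,b2}: {b0} ∩ {b0,b1,b2} = {b0}; idom=b0
  b6: preds {b2,b3}: {b0,b1,b2} ∩ {b0,b3} = {b0}; idom=b0
  b7: preds {b5,b6}: {b0,b4,b5} ∩ {b0,b6} = {b0}; idom=b0

DF derivation:
  join b4 pred b0: · stop@b0
  join b4 pred b2: b2→b1 stop@b0
  join b6 pred b2: b2→b1 stop@b0
  join b6 pred b3: b3 stop@b0
  join b7 pred b5: b5→b4 stop@b0
  join b7 pred b6: b6 stop@b0
  b0: DF=∅
  b1: DF={b4,b6}
  b2: DF={b4,b6}
  b3: DF={b6}
  b4: DF={b7}
  b5: DF={b7}
  b6: DF={b7}
  b7: DF=∅
  b8: DF=∅

DF(b4) = ["b7"]

Answer: ["b7"]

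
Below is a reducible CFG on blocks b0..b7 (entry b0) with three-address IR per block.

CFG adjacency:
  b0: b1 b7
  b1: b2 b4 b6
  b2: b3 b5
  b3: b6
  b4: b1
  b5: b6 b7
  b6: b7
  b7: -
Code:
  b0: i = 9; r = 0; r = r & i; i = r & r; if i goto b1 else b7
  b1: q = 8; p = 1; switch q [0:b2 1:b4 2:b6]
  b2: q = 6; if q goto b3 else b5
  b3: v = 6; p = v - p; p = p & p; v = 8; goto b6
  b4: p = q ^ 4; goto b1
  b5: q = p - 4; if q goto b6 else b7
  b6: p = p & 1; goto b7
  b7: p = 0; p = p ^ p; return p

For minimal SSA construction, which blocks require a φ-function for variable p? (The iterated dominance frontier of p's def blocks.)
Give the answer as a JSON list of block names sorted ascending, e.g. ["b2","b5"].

idom tree: b1←b0 b2←b1 b3←b2 b4←b1 b5←b2 b6←b1 b7←b0
Dom at joins:
  b1: preds {b0,b4}: {b0} ∩ {b0,b1,b4} = {b0}; idom=b0
  b6: preds {b1,b3,b5}: {b0,b1} ∩ {b0,b1,b2,b3} ∩ {b0,b1,b2,b5} = {b0,b1}; idom=b1
  b7: preds {b0,b5,b6}: {b0} ∩ {b0,b1,b2,b5} ∩ {b0,b1,b6} = {b0}; idom=b0

DF derivation:
  b1←b0: walk · to b0
  b1←b4: walk b4→b1 to b0
  b6←b1: walk · to b1
  b6←b3: walk b3→b2 to b1
  b6←b5: walk b5→b2 to b1
  b7←b0: walk · to b0
  b7←b5: walk b5→b2→b1 to b0
  b7←b6: walk b6→b1 to b0
  DF(b0)=∅
  DF(b1)={b1,b7}
  DF(b2)={b6,b7}
  DF(b3)={b6}
  DF(b4)={b1}
  DF(b5)={b6,b7}
  DF(b6)={b7}
  DF(b7)=∅

φ for p: defs {b1,b3,b4,b6,b7}
  DF⁺ = {b1,b6,b7}

Answer: ["b1", "b6", "b7"]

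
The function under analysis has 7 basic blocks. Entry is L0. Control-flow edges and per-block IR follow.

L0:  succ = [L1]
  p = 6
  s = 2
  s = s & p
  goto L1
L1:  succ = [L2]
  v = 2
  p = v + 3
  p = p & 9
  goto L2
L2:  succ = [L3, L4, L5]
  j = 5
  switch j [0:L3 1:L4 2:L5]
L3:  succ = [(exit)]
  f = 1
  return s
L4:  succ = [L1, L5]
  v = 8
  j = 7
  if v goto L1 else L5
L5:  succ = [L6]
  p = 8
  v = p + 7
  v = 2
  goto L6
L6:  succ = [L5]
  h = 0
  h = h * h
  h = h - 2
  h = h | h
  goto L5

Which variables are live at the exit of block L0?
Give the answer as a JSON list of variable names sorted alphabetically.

Block summaries:
  L0: {p,s} / ∅
  L1: {p,v} / ∅
  L2: {j} / ∅
  L3: {f} / {s}
  L4: {j,v} / ∅
  L5: {p,v} / ∅
  L6: {h} / ∅

Live sets:
  live L0: ∅→{s}
  live L1: {s}→{s}
  live L2: {s}→{s}
  live L3: {s}→∅
  live L4: {s}→{s}
  live L5: ∅→∅
  live L6: ∅→∅

live-out(L0) = ["s"]

Answer: ["s"]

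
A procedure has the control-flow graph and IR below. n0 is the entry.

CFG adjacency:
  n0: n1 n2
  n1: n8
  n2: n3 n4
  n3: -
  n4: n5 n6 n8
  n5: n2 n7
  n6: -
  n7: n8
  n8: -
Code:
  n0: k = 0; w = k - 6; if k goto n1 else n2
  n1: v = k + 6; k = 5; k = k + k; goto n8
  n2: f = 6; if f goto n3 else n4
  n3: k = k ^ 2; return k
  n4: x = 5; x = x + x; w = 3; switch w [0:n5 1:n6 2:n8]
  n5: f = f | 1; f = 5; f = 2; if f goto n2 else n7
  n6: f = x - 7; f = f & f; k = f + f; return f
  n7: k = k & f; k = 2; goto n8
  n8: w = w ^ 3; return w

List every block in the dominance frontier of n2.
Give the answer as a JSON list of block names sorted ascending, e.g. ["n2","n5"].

Answer: ["n2", "n8"]

Analysis:
idom tree: n1←n0 n2←n0 n3←n2 n4←n2 n5←n4 n6←n4 n7←n5 n8←n0
Dom at joins:
  n2: preds {n0,n5}: {n0} ∩ {n0,n2,n4,n5} = {n0}; idom=n0
  n8: preds {n1,n4,n7}: {n0,n1} ∩ {n0,n2,n4} ∩ {n0,n2,n4,n5,n7} = {n0}; idom=n0

DF derivation:
  n2←n0: walk · to n0
  n2←n5: walk n5→n4→n2 to n0
  n8←n1: walk n1 to n0
  n8←n4: walk n4→n2 to n0
  n8←n7: walk n7→n5→n4→n2 to n0
  n0: DF=∅
  n1: DF={n8}
  n2: DF={n2,n8}
  n3: DF=∅
  n4: DF={n2,n8}
  n5: DF={n2,n8}
  n6: DF=∅
  n7: DF={n8}
  n8: DF=∅

DF(n2) = ["n2", "n8"]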